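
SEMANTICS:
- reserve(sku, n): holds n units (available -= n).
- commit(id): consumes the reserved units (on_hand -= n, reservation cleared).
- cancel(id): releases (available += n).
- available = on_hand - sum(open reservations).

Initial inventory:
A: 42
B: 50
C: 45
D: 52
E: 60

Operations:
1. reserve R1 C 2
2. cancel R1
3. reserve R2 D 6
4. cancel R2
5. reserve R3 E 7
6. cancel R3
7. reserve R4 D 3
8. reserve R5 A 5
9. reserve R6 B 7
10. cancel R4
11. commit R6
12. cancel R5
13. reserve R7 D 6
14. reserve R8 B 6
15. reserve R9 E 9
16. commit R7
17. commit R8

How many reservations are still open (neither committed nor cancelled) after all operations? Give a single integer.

Step 1: reserve R1 C 2 -> on_hand[A=42 B=50 C=45 D=52 E=60] avail[A=42 B=50 C=43 D=52 E=60] open={R1}
Step 2: cancel R1 -> on_hand[A=42 B=50 C=45 D=52 E=60] avail[A=42 B=50 C=45 D=52 E=60] open={}
Step 3: reserve R2 D 6 -> on_hand[A=42 B=50 C=45 D=52 E=60] avail[A=42 B=50 C=45 D=46 E=60] open={R2}
Step 4: cancel R2 -> on_hand[A=42 B=50 C=45 D=52 E=60] avail[A=42 B=50 C=45 D=52 E=60] open={}
Step 5: reserve R3 E 7 -> on_hand[A=42 B=50 C=45 D=52 E=60] avail[A=42 B=50 C=45 D=52 E=53] open={R3}
Step 6: cancel R3 -> on_hand[A=42 B=50 C=45 D=52 E=60] avail[A=42 B=50 C=45 D=52 E=60] open={}
Step 7: reserve R4 D 3 -> on_hand[A=42 B=50 C=45 D=52 E=60] avail[A=42 B=50 C=45 D=49 E=60] open={R4}
Step 8: reserve R5 A 5 -> on_hand[A=42 B=50 C=45 D=52 E=60] avail[A=37 B=50 C=45 D=49 E=60] open={R4,R5}
Step 9: reserve R6 B 7 -> on_hand[A=42 B=50 C=45 D=52 E=60] avail[A=37 B=43 C=45 D=49 E=60] open={R4,R5,R6}
Step 10: cancel R4 -> on_hand[A=42 B=50 C=45 D=52 E=60] avail[A=37 B=43 C=45 D=52 E=60] open={R5,R6}
Step 11: commit R6 -> on_hand[A=42 B=43 C=45 D=52 E=60] avail[A=37 B=43 C=45 D=52 E=60] open={R5}
Step 12: cancel R5 -> on_hand[A=42 B=43 C=45 D=52 E=60] avail[A=42 B=43 C=45 D=52 E=60] open={}
Step 13: reserve R7 D 6 -> on_hand[A=42 B=43 C=45 D=52 E=60] avail[A=42 B=43 C=45 D=46 E=60] open={R7}
Step 14: reserve R8 B 6 -> on_hand[A=42 B=43 C=45 D=52 E=60] avail[A=42 B=37 C=45 D=46 E=60] open={R7,R8}
Step 15: reserve R9 E 9 -> on_hand[A=42 B=43 C=45 D=52 E=60] avail[A=42 B=37 C=45 D=46 E=51] open={R7,R8,R9}
Step 16: commit R7 -> on_hand[A=42 B=43 C=45 D=46 E=60] avail[A=42 B=37 C=45 D=46 E=51] open={R8,R9}
Step 17: commit R8 -> on_hand[A=42 B=37 C=45 D=46 E=60] avail[A=42 B=37 C=45 D=46 E=51] open={R9}
Open reservations: ['R9'] -> 1

Answer: 1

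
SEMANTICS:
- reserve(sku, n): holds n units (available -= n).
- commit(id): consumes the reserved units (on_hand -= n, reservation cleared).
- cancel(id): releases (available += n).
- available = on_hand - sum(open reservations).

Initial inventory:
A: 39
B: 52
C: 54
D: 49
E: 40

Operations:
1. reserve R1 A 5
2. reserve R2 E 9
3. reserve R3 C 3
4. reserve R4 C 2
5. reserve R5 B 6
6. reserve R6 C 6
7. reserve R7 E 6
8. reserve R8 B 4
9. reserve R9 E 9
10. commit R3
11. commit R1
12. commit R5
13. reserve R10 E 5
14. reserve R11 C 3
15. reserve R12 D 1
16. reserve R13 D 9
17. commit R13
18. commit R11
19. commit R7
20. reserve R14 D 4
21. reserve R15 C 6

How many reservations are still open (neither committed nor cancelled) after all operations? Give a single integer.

Answer: 9

Derivation:
Step 1: reserve R1 A 5 -> on_hand[A=39 B=52 C=54 D=49 E=40] avail[A=34 B=52 C=54 D=49 E=40] open={R1}
Step 2: reserve R2 E 9 -> on_hand[A=39 B=52 C=54 D=49 E=40] avail[A=34 B=52 C=54 D=49 E=31] open={R1,R2}
Step 3: reserve R3 C 3 -> on_hand[A=39 B=52 C=54 D=49 E=40] avail[A=34 B=52 C=51 D=49 E=31] open={R1,R2,R3}
Step 4: reserve R4 C 2 -> on_hand[A=39 B=52 C=54 D=49 E=40] avail[A=34 B=52 C=49 D=49 E=31] open={R1,R2,R3,R4}
Step 5: reserve R5 B 6 -> on_hand[A=39 B=52 C=54 D=49 E=40] avail[A=34 B=46 C=49 D=49 E=31] open={R1,R2,R3,R4,R5}
Step 6: reserve R6 C 6 -> on_hand[A=39 B=52 C=54 D=49 E=40] avail[A=34 B=46 C=43 D=49 E=31] open={R1,R2,R3,R4,R5,R6}
Step 7: reserve R7 E 6 -> on_hand[A=39 B=52 C=54 D=49 E=40] avail[A=34 B=46 C=43 D=49 E=25] open={R1,R2,R3,R4,R5,R6,R7}
Step 8: reserve R8 B 4 -> on_hand[A=39 B=52 C=54 D=49 E=40] avail[A=34 B=42 C=43 D=49 E=25] open={R1,R2,R3,R4,R5,R6,R7,R8}
Step 9: reserve R9 E 9 -> on_hand[A=39 B=52 C=54 D=49 E=40] avail[A=34 B=42 C=43 D=49 E=16] open={R1,R2,R3,R4,R5,R6,R7,R8,R9}
Step 10: commit R3 -> on_hand[A=39 B=52 C=51 D=49 E=40] avail[A=34 B=42 C=43 D=49 E=16] open={R1,R2,R4,R5,R6,R7,R8,R9}
Step 11: commit R1 -> on_hand[A=34 B=52 C=51 D=49 E=40] avail[A=34 B=42 C=43 D=49 E=16] open={R2,R4,R5,R6,R7,R8,R9}
Step 12: commit R5 -> on_hand[A=34 B=46 C=51 D=49 E=40] avail[A=34 B=42 C=43 D=49 E=16] open={R2,R4,R6,R7,R8,R9}
Step 13: reserve R10 E 5 -> on_hand[A=34 B=46 C=51 D=49 E=40] avail[A=34 B=42 C=43 D=49 E=11] open={R10,R2,R4,R6,R7,R8,R9}
Step 14: reserve R11 C 3 -> on_hand[A=34 B=46 C=51 D=49 E=40] avail[A=34 B=42 C=40 D=49 E=11] open={R10,R11,R2,R4,R6,R7,R8,R9}
Step 15: reserve R12 D 1 -> on_hand[A=34 B=46 C=51 D=49 E=40] avail[A=34 B=42 C=40 D=48 E=11] open={R10,R11,R12,R2,R4,R6,R7,R8,R9}
Step 16: reserve R13 D 9 -> on_hand[A=34 B=46 C=51 D=49 E=40] avail[A=34 B=42 C=40 D=39 E=11] open={R10,R11,R12,R13,R2,R4,R6,R7,R8,R9}
Step 17: commit R13 -> on_hand[A=34 B=46 C=51 D=40 E=40] avail[A=34 B=42 C=40 D=39 E=11] open={R10,R11,R12,R2,R4,R6,R7,R8,R9}
Step 18: commit R11 -> on_hand[A=34 B=46 C=48 D=40 E=40] avail[A=34 B=42 C=40 D=39 E=11] open={R10,R12,R2,R4,R6,R7,R8,R9}
Step 19: commit R7 -> on_hand[A=34 B=46 C=48 D=40 E=34] avail[A=34 B=42 C=40 D=39 E=11] open={R10,R12,R2,R4,R6,R8,R9}
Step 20: reserve R14 D 4 -> on_hand[A=34 B=46 C=48 D=40 E=34] avail[A=34 B=42 C=40 D=35 E=11] open={R10,R12,R14,R2,R4,R6,R8,R9}
Step 21: reserve R15 C 6 -> on_hand[A=34 B=46 C=48 D=40 E=34] avail[A=34 B=42 C=34 D=35 E=11] open={R10,R12,R14,R15,R2,R4,R6,R8,R9}
Open reservations: ['R10', 'R12', 'R14', 'R15', 'R2', 'R4', 'R6', 'R8', 'R9'] -> 9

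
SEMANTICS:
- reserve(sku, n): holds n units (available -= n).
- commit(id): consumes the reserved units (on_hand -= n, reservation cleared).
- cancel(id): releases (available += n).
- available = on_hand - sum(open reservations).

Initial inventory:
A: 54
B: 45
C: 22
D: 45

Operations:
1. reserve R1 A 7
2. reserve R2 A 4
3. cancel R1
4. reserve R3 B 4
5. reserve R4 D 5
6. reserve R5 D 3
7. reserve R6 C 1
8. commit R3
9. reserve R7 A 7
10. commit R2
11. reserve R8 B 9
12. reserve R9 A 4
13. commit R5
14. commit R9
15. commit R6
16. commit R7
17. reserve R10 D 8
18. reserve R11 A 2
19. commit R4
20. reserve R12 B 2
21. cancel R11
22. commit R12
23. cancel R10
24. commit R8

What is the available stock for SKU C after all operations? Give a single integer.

Step 1: reserve R1 A 7 -> on_hand[A=54 B=45 C=22 D=45] avail[A=47 B=45 C=22 D=45] open={R1}
Step 2: reserve R2 A 4 -> on_hand[A=54 B=45 C=22 D=45] avail[A=43 B=45 C=22 D=45] open={R1,R2}
Step 3: cancel R1 -> on_hand[A=54 B=45 C=22 D=45] avail[A=50 B=45 C=22 D=45] open={R2}
Step 4: reserve R3 B 4 -> on_hand[A=54 B=45 C=22 D=45] avail[A=50 B=41 C=22 D=45] open={R2,R3}
Step 5: reserve R4 D 5 -> on_hand[A=54 B=45 C=22 D=45] avail[A=50 B=41 C=22 D=40] open={R2,R3,R4}
Step 6: reserve R5 D 3 -> on_hand[A=54 B=45 C=22 D=45] avail[A=50 B=41 C=22 D=37] open={R2,R3,R4,R5}
Step 7: reserve R6 C 1 -> on_hand[A=54 B=45 C=22 D=45] avail[A=50 B=41 C=21 D=37] open={R2,R3,R4,R5,R6}
Step 8: commit R3 -> on_hand[A=54 B=41 C=22 D=45] avail[A=50 B=41 C=21 D=37] open={R2,R4,R5,R6}
Step 9: reserve R7 A 7 -> on_hand[A=54 B=41 C=22 D=45] avail[A=43 B=41 C=21 D=37] open={R2,R4,R5,R6,R7}
Step 10: commit R2 -> on_hand[A=50 B=41 C=22 D=45] avail[A=43 B=41 C=21 D=37] open={R4,R5,R6,R7}
Step 11: reserve R8 B 9 -> on_hand[A=50 B=41 C=22 D=45] avail[A=43 B=32 C=21 D=37] open={R4,R5,R6,R7,R8}
Step 12: reserve R9 A 4 -> on_hand[A=50 B=41 C=22 D=45] avail[A=39 B=32 C=21 D=37] open={R4,R5,R6,R7,R8,R9}
Step 13: commit R5 -> on_hand[A=50 B=41 C=22 D=42] avail[A=39 B=32 C=21 D=37] open={R4,R6,R7,R8,R9}
Step 14: commit R9 -> on_hand[A=46 B=41 C=22 D=42] avail[A=39 B=32 C=21 D=37] open={R4,R6,R7,R8}
Step 15: commit R6 -> on_hand[A=46 B=41 C=21 D=42] avail[A=39 B=32 C=21 D=37] open={R4,R7,R8}
Step 16: commit R7 -> on_hand[A=39 B=41 C=21 D=42] avail[A=39 B=32 C=21 D=37] open={R4,R8}
Step 17: reserve R10 D 8 -> on_hand[A=39 B=41 C=21 D=42] avail[A=39 B=32 C=21 D=29] open={R10,R4,R8}
Step 18: reserve R11 A 2 -> on_hand[A=39 B=41 C=21 D=42] avail[A=37 B=32 C=21 D=29] open={R10,R11,R4,R8}
Step 19: commit R4 -> on_hand[A=39 B=41 C=21 D=37] avail[A=37 B=32 C=21 D=29] open={R10,R11,R8}
Step 20: reserve R12 B 2 -> on_hand[A=39 B=41 C=21 D=37] avail[A=37 B=30 C=21 D=29] open={R10,R11,R12,R8}
Step 21: cancel R11 -> on_hand[A=39 B=41 C=21 D=37] avail[A=39 B=30 C=21 D=29] open={R10,R12,R8}
Step 22: commit R12 -> on_hand[A=39 B=39 C=21 D=37] avail[A=39 B=30 C=21 D=29] open={R10,R8}
Step 23: cancel R10 -> on_hand[A=39 B=39 C=21 D=37] avail[A=39 B=30 C=21 D=37] open={R8}
Step 24: commit R8 -> on_hand[A=39 B=30 C=21 D=37] avail[A=39 B=30 C=21 D=37] open={}
Final available[C] = 21

Answer: 21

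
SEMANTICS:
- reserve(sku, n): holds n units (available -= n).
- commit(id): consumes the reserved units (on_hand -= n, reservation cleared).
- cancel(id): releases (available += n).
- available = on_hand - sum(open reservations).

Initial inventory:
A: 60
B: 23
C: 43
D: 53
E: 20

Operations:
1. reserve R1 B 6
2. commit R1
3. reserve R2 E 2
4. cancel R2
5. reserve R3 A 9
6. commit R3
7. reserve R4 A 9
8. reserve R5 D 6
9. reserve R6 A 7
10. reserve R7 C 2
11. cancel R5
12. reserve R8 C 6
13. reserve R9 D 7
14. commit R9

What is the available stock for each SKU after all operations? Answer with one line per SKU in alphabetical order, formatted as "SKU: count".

Answer: A: 35
B: 17
C: 35
D: 46
E: 20

Derivation:
Step 1: reserve R1 B 6 -> on_hand[A=60 B=23 C=43 D=53 E=20] avail[A=60 B=17 C=43 D=53 E=20] open={R1}
Step 2: commit R1 -> on_hand[A=60 B=17 C=43 D=53 E=20] avail[A=60 B=17 C=43 D=53 E=20] open={}
Step 3: reserve R2 E 2 -> on_hand[A=60 B=17 C=43 D=53 E=20] avail[A=60 B=17 C=43 D=53 E=18] open={R2}
Step 4: cancel R2 -> on_hand[A=60 B=17 C=43 D=53 E=20] avail[A=60 B=17 C=43 D=53 E=20] open={}
Step 5: reserve R3 A 9 -> on_hand[A=60 B=17 C=43 D=53 E=20] avail[A=51 B=17 C=43 D=53 E=20] open={R3}
Step 6: commit R3 -> on_hand[A=51 B=17 C=43 D=53 E=20] avail[A=51 B=17 C=43 D=53 E=20] open={}
Step 7: reserve R4 A 9 -> on_hand[A=51 B=17 C=43 D=53 E=20] avail[A=42 B=17 C=43 D=53 E=20] open={R4}
Step 8: reserve R5 D 6 -> on_hand[A=51 B=17 C=43 D=53 E=20] avail[A=42 B=17 C=43 D=47 E=20] open={R4,R5}
Step 9: reserve R6 A 7 -> on_hand[A=51 B=17 C=43 D=53 E=20] avail[A=35 B=17 C=43 D=47 E=20] open={R4,R5,R6}
Step 10: reserve R7 C 2 -> on_hand[A=51 B=17 C=43 D=53 E=20] avail[A=35 B=17 C=41 D=47 E=20] open={R4,R5,R6,R7}
Step 11: cancel R5 -> on_hand[A=51 B=17 C=43 D=53 E=20] avail[A=35 B=17 C=41 D=53 E=20] open={R4,R6,R7}
Step 12: reserve R8 C 6 -> on_hand[A=51 B=17 C=43 D=53 E=20] avail[A=35 B=17 C=35 D=53 E=20] open={R4,R6,R7,R8}
Step 13: reserve R9 D 7 -> on_hand[A=51 B=17 C=43 D=53 E=20] avail[A=35 B=17 C=35 D=46 E=20] open={R4,R6,R7,R8,R9}
Step 14: commit R9 -> on_hand[A=51 B=17 C=43 D=46 E=20] avail[A=35 B=17 C=35 D=46 E=20] open={R4,R6,R7,R8}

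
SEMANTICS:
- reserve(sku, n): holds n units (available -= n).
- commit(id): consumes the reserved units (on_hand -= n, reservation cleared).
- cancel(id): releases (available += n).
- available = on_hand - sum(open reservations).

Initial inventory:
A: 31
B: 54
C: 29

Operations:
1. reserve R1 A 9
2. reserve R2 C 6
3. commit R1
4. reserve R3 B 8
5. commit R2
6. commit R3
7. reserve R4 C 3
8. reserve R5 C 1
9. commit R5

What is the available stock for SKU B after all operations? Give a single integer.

Answer: 46

Derivation:
Step 1: reserve R1 A 9 -> on_hand[A=31 B=54 C=29] avail[A=22 B=54 C=29] open={R1}
Step 2: reserve R2 C 6 -> on_hand[A=31 B=54 C=29] avail[A=22 B=54 C=23] open={R1,R2}
Step 3: commit R1 -> on_hand[A=22 B=54 C=29] avail[A=22 B=54 C=23] open={R2}
Step 4: reserve R3 B 8 -> on_hand[A=22 B=54 C=29] avail[A=22 B=46 C=23] open={R2,R3}
Step 5: commit R2 -> on_hand[A=22 B=54 C=23] avail[A=22 B=46 C=23] open={R3}
Step 6: commit R3 -> on_hand[A=22 B=46 C=23] avail[A=22 B=46 C=23] open={}
Step 7: reserve R4 C 3 -> on_hand[A=22 B=46 C=23] avail[A=22 B=46 C=20] open={R4}
Step 8: reserve R5 C 1 -> on_hand[A=22 B=46 C=23] avail[A=22 B=46 C=19] open={R4,R5}
Step 9: commit R5 -> on_hand[A=22 B=46 C=22] avail[A=22 B=46 C=19] open={R4}
Final available[B] = 46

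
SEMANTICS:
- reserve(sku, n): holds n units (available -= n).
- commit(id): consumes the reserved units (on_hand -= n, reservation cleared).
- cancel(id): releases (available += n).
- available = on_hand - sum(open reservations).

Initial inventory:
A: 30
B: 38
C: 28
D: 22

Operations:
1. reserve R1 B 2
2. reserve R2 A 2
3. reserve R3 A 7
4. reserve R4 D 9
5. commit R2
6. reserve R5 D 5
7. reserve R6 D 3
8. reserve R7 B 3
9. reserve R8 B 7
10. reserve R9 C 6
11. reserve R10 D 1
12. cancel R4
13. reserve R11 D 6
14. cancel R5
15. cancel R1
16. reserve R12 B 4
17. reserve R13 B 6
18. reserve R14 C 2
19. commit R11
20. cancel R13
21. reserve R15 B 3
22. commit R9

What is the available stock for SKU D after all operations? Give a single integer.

Step 1: reserve R1 B 2 -> on_hand[A=30 B=38 C=28 D=22] avail[A=30 B=36 C=28 D=22] open={R1}
Step 2: reserve R2 A 2 -> on_hand[A=30 B=38 C=28 D=22] avail[A=28 B=36 C=28 D=22] open={R1,R2}
Step 3: reserve R3 A 7 -> on_hand[A=30 B=38 C=28 D=22] avail[A=21 B=36 C=28 D=22] open={R1,R2,R3}
Step 4: reserve R4 D 9 -> on_hand[A=30 B=38 C=28 D=22] avail[A=21 B=36 C=28 D=13] open={R1,R2,R3,R4}
Step 5: commit R2 -> on_hand[A=28 B=38 C=28 D=22] avail[A=21 B=36 C=28 D=13] open={R1,R3,R4}
Step 6: reserve R5 D 5 -> on_hand[A=28 B=38 C=28 D=22] avail[A=21 B=36 C=28 D=8] open={R1,R3,R4,R5}
Step 7: reserve R6 D 3 -> on_hand[A=28 B=38 C=28 D=22] avail[A=21 B=36 C=28 D=5] open={R1,R3,R4,R5,R6}
Step 8: reserve R7 B 3 -> on_hand[A=28 B=38 C=28 D=22] avail[A=21 B=33 C=28 D=5] open={R1,R3,R4,R5,R6,R7}
Step 9: reserve R8 B 7 -> on_hand[A=28 B=38 C=28 D=22] avail[A=21 B=26 C=28 D=5] open={R1,R3,R4,R5,R6,R7,R8}
Step 10: reserve R9 C 6 -> on_hand[A=28 B=38 C=28 D=22] avail[A=21 B=26 C=22 D=5] open={R1,R3,R4,R5,R6,R7,R8,R9}
Step 11: reserve R10 D 1 -> on_hand[A=28 B=38 C=28 D=22] avail[A=21 B=26 C=22 D=4] open={R1,R10,R3,R4,R5,R6,R7,R8,R9}
Step 12: cancel R4 -> on_hand[A=28 B=38 C=28 D=22] avail[A=21 B=26 C=22 D=13] open={R1,R10,R3,R5,R6,R7,R8,R9}
Step 13: reserve R11 D 6 -> on_hand[A=28 B=38 C=28 D=22] avail[A=21 B=26 C=22 D=7] open={R1,R10,R11,R3,R5,R6,R7,R8,R9}
Step 14: cancel R5 -> on_hand[A=28 B=38 C=28 D=22] avail[A=21 B=26 C=22 D=12] open={R1,R10,R11,R3,R6,R7,R8,R9}
Step 15: cancel R1 -> on_hand[A=28 B=38 C=28 D=22] avail[A=21 B=28 C=22 D=12] open={R10,R11,R3,R6,R7,R8,R9}
Step 16: reserve R12 B 4 -> on_hand[A=28 B=38 C=28 D=22] avail[A=21 B=24 C=22 D=12] open={R10,R11,R12,R3,R6,R7,R8,R9}
Step 17: reserve R13 B 6 -> on_hand[A=28 B=38 C=28 D=22] avail[A=21 B=18 C=22 D=12] open={R10,R11,R12,R13,R3,R6,R7,R8,R9}
Step 18: reserve R14 C 2 -> on_hand[A=28 B=38 C=28 D=22] avail[A=21 B=18 C=20 D=12] open={R10,R11,R12,R13,R14,R3,R6,R7,R8,R9}
Step 19: commit R11 -> on_hand[A=28 B=38 C=28 D=16] avail[A=21 B=18 C=20 D=12] open={R10,R12,R13,R14,R3,R6,R7,R8,R9}
Step 20: cancel R13 -> on_hand[A=28 B=38 C=28 D=16] avail[A=21 B=24 C=20 D=12] open={R10,R12,R14,R3,R6,R7,R8,R9}
Step 21: reserve R15 B 3 -> on_hand[A=28 B=38 C=28 D=16] avail[A=21 B=21 C=20 D=12] open={R10,R12,R14,R15,R3,R6,R7,R8,R9}
Step 22: commit R9 -> on_hand[A=28 B=38 C=22 D=16] avail[A=21 B=21 C=20 D=12] open={R10,R12,R14,R15,R3,R6,R7,R8}
Final available[D] = 12

Answer: 12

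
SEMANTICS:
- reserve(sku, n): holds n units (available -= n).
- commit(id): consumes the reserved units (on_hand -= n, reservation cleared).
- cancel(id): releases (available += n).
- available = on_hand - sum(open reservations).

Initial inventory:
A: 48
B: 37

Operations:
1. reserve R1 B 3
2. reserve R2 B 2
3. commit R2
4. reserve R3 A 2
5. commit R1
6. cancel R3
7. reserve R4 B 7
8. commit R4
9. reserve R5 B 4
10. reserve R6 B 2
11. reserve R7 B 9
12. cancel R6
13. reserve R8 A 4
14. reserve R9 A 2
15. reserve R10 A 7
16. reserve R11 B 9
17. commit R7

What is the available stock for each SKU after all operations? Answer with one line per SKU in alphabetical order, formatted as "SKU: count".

Step 1: reserve R1 B 3 -> on_hand[A=48 B=37] avail[A=48 B=34] open={R1}
Step 2: reserve R2 B 2 -> on_hand[A=48 B=37] avail[A=48 B=32] open={R1,R2}
Step 3: commit R2 -> on_hand[A=48 B=35] avail[A=48 B=32] open={R1}
Step 4: reserve R3 A 2 -> on_hand[A=48 B=35] avail[A=46 B=32] open={R1,R3}
Step 5: commit R1 -> on_hand[A=48 B=32] avail[A=46 B=32] open={R3}
Step 6: cancel R3 -> on_hand[A=48 B=32] avail[A=48 B=32] open={}
Step 7: reserve R4 B 7 -> on_hand[A=48 B=32] avail[A=48 B=25] open={R4}
Step 8: commit R4 -> on_hand[A=48 B=25] avail[A=48 B=25] open={}
Step 9: reserve R5 B 4 -> on_hand[A=48 B=25] avail[A=48 B=21] open={R5}
Step 10: reserve R6 B 2 -> on_hand[A=48 B=25] avail[A=48 B=19] open={R5,R6}
Step 11: reserve R7 B 9 -> on_hand[A=48 B=25] avail[A=48 B=10] open={R5,R6,R7}
Step 12: cancel R6 -> on_hand[A=48 B=25] avail[A=48 B=12] open={R5,R7}
Step 13: reserve R8 A 4 -> on_hand[A=48 B=25] avail[A=44 B=12] open={R5,R7,R8}
Step 14: reserve R9 A 2 -> on_hand[A=48 B=25] avail[A=42 B=12] open={R5,R7,R8,R9}
Step 15: reserve R10 A 7 -> on_hand[A=48 B=25] avail[A=35 B=12] open={R10,R5,R7,R8,R9}
Step 16: reserve R11 B 9 -> on_hand[A=48 B=25] avail[A=35 B=3] open={R10,R11,R5,R7,R8,R9}
Step 17: commit R7 -> on_hand[A=48 B=16] avail[A=35 B=3] open={R10,R11,R5,R8,R9}

Answer: A: 35
B: 3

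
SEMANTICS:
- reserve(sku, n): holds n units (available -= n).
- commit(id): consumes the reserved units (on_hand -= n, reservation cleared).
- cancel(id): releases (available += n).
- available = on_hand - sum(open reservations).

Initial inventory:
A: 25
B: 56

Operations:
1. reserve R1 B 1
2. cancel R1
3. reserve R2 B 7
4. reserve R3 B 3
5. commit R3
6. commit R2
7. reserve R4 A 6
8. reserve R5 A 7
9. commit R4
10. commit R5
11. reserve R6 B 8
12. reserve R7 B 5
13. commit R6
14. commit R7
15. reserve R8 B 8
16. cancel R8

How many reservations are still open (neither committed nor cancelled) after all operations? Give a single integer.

Step 1: reserve R1 B 1 -> on_hand[A=25 B=56] avail[A=25 B=55] open={R1}
Step 2: cancel R1 -> on_hand[A=25 B=56] avail[A=25 B=56] open={}
Step 3: reserve R2 B 7 -> on_hand[A=25 B=56] avail[A=25 B=49] open={R2}
Step 4: reserve R3 B 3 -> on_hand[A=25 B=56] avail[A=25 B=46] open={R2,R3}
Step 5: commit R3 -> on_hand[A=25 B=53] avail[A=25 B=46] open={R2}
Step 6: commit R2 -> on_hand[A=25 B=46] avail[A=25 B=46] open={}
Step 7: reserve R4 A 6 -> on_hand[A=25 B=46] avail[A=19 B=46] open={R4}
Step 8: reserve R5 A 7 -> on_hand[A=25 B=46] avail[A=12 B=46] open={R4,R5}
Step 9: commit R4 -> on_hand[A=19 B=46] avail[A=12 B=46] open={R5}
Step 10: commit R5 -> on_hand[A=12 B=46] avail[A=12 B=46] open={}
Step 11: reserve R6 B 8 -> on_hand[A=12 B=46] avail[A=12 B=38] open={R6}
Step 12: reserve R7 B 5 -> on_hand[A=12 B=46] avail[A=12 B=33] open={R6,R7}
Step 13: commit R6 -> on_hand[A=12 B=38] avail[A=12 B=33] open={R7}
Step 14: commit R7 -> on_hand[A=12 B=33] avail[A=12 B=33] open={}
Step 15: reserve R8 B 8 -> on_hand[A=12 B=33] avail[A=12 B=25] open={R8}
Step 16: cancel R8 -> on_hand[A=12 B=33] avail[A=12 B=33] open={}
Open reservations: [] -> 0

Answer: 0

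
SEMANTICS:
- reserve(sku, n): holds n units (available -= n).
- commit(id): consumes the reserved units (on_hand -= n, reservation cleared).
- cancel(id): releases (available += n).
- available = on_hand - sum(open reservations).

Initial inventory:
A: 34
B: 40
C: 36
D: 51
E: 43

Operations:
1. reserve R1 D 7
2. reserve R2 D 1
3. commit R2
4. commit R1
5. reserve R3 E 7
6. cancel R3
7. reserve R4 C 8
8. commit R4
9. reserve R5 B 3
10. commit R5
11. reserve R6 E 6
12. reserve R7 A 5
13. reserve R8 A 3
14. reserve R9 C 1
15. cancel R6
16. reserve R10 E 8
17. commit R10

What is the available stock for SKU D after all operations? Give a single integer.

Answer: 43

Derivation:
Step 1: reserve R1 D 7 -> on_hand[A=34 B=40 C=36 D=51 E=43] avail[A=34 B=40 C=36 D=44 E=43] open={R1}
Step 2: reserve R2 D 1 -> on_hand[A=34 B=40 C=36 D=51 E=43] avail[A=34 B=40 C=36 D=43 E=43] open={R1,R2}
Step 3: commit R2 -> on_hand[A=34 B=40 C=36 D=50 E=43] avail[A=34 B=40 C=36 D=43 E=43] open={R1}
Step 4: commit R1 -> on_hand[A=34 B=40 C=36 D=43 E=43] avail[A=34 B=40 C=36 D=43 E=43] open={}
Step 5: reserve R3 E 7 -> on_hand[A=34 B=40 C=36 D=43 E=43] avail[A=34 B=40 C=36 D=43 E=36] open={R3}
Step 6: cancel R3 -> on_hand[A=34 B=40 C=36 D=43 E=43] avail[A=34 B=40 C=36 D=43 E=43] open={}
Step 7: reserve R4 C 8 -> on_hand[A=34 B=40 C=36 D=43 E=43] avail[A=34 B=40 C=28 D=43 E=43] open={R4}
Step 8: commit R4 -> on_hand[A=34 B=40 C=28 D=43 E=43] avail[A=34 B=40 C=28 D=43 E=43] open={}
Step 9: reserve R5 B 3 -> on_hand[A=34 B=40 C=28 D=43 E=43] avail[A=34 B=37 C=28 D=43 E=43] open={R5}
Step 10: commit R5 -> on_hand[A=34 B=37 C=28 D=43 E=43] avail[A=34 B=37 C=28 D=43 E=43] open={}
Step 11: reserve R6 E 6 -> on_hand[A=34 B=37 C=28 D=43 E=43] avail[A=34 B=37 C=28 D=43 E=37] open={R6}
Step 12: reserve R7 A 5 -> on_hand[A=34 B=37 C=28 D=43 E=43] avail[A=29 B=37 C=28 D=43 E=37] open={R6,R7}
Step 13: reserve R8 A 3 -> on_hand[A=34 B=37 C=28 D=43 E=43] avail[A=26 B=37 C=28 D=43 E=37] open={R6,R7,R8}
Step 14: reserve R9 C 1 -> on_hand[A=34 B=37 C=28 D=43 E=43] avail[A=26 B=37 C=27 D=43 E=37] open={R6,R7,R8,R9}
Step 15: cancel R6 -> on_hand[A=34 B=37 C=28 D=43 E=43] avail[A=26 B=37 C=27 D=43 E=43] open={R7,R8,R9}
Step 16: reserve R10 E 8 -> on_hand[A=34 B=37 C=28 D=43 E=43] avail[A=26 B=37 C=27 D=43 E=35] open={R10,R7,R8,R9}
Step 17: commit R10 -> on_hand[A=34 B=37 C=28 D=43 E=35] avail[A=26 B=37 C=27 D=43 E=35] open={R7,R8,R9}
Final available[D] = 43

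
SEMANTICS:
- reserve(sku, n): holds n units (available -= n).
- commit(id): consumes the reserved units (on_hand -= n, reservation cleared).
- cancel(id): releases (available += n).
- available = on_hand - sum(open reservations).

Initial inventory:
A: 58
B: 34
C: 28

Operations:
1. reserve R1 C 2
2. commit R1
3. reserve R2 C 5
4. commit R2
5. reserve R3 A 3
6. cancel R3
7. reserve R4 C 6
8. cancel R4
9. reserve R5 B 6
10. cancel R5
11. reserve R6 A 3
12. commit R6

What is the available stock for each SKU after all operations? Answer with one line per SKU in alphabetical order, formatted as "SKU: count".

Answer: A: 55
B: 34
C: 21

Derivation:
Step 1: reserve R1 C 2 -> on_hand[A=58 B=34 C=28] avail[A=58 B=34 C=26] open={R1}
Step 2: commit R1 -> on_hand[A=58 B=34 C=26] avail[A=58 B=34 C=26] open={}
Step 3: reserve R2 C 5 -> on_hand[A=58 B=34 C=26] avail[A=58 B=34 C=21] open={R2}
Step 4: commit R2 -> on_hand[A=58 B=34 C=21] avail[A=58 B=34 C=21] open={}
Step 5: reserve R3 A 3 -> on_hand[A=58 B=34 C=21] avail[A=55 B=34 C=21] open={R3}
Step 6: cancel R3 -> on_hand[A=58 B=34 C=21] avail[A=58 B=34 C=21] open={}
Step 7: reserve R4 C 6 -> on_hand[A=58 B=34 C=21] avail[A=58 B=34 C=15] open={R4}
Step 8: cancel R4 -> on_hand[A=58 B=34 C=21] avail[A=58 B=34 C=21] open={}
Step 9: reserve R5 B 6 -> on_hand[A=58 B=34 C=21] avail[A=58 B=28 C=21] open={R5}
Step 10: cancel R5 -> on_hand[A=58 B=34 C=21] avail[A=58 B=34 C=21] open={}
Step 11: reserve R6 A 3 -> on_hand[A=58 B=34 C=21] avail[A=55 B=34 C=21] open={R6}
Step 12: commit R6 -> on_hand[A=55 B=34 C=21] avail[A=55 B=34 C=21] open={}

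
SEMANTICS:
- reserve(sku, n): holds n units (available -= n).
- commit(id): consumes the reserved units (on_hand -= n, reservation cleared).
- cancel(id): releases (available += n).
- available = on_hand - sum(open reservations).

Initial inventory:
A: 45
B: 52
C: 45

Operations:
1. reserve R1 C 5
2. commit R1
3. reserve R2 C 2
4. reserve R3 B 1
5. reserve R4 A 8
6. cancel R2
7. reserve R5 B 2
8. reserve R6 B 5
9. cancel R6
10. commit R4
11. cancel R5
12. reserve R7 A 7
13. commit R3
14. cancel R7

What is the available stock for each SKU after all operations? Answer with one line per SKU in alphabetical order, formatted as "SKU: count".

Answer: A: 37
B: 51
C: 40

Derivation:
Step 1: reserve R1 C 5 -> on_hand[A=45 B=52 C=45] avail[A=45 B=52 C=40] open={R1}
Step 2: commit R1 -> on_hand[A=45 B=52 C=40] avail[A=45 B=52 C=40] open={}
Step 3: reserve R2 C 2 -> on_hand[A=45 B=52 C=40] avail[A=45 B=52 C=38] open={R2}
Step 4: reserve R3 B 1 -> on_hand[A=45 B=52 C=40] avail[A=45 B=51 C=38] open={R2,R3}
Step 5: reserve R4 A 8 -> on_hand[A=45 B=52 C=40] avail[A=37 B=51 C=38] open={R2,R3,R4}
Step 6: cancel R2 -> on_hand[A=45 B=52 C=40] avail[A=37 B=51 C=40] open={R3,R4}
Step 7: reserve R5 B 2 -> on_hand[A=45 B=52 C=40] avail[A=37 B=49 C=40] open={R3,R4,R5}
Step 8: reserve R6 B 5 -> on_hand[A=45 B=52 C=40] avail[A=37 B=44 C=40] open={R3,R4,R5,R6}
Step 9: cancel R6 -> on_hand[A=45 B=52 C=40] avail[A=37 B=49 C=40] open={R3,R4,R5}
Step 10: commit R4 -> on_hand[A=37 B=52 C=40] avail[A=37 B=49 C=40] open={R3,R5}
Step 11: cancel R5 -> on_hand[A=37 B=52 C=40] avail[A=37 B=51 C=40] open={R3}
Step 12: reserve R7 A 7 -> on_hand[A=37 B=52 C=40] avail[A=30 B=51 C=40] open={R3,R7}
Step 13: commit R3 -> on_hand[A=37 B=51 C=40] avail[A=30 B=51 C=40] open={R7}
Step 14: cancel R7 -> on_hand[A=37 B=51 C=40] avail[A=37 B=51 C=40] open={}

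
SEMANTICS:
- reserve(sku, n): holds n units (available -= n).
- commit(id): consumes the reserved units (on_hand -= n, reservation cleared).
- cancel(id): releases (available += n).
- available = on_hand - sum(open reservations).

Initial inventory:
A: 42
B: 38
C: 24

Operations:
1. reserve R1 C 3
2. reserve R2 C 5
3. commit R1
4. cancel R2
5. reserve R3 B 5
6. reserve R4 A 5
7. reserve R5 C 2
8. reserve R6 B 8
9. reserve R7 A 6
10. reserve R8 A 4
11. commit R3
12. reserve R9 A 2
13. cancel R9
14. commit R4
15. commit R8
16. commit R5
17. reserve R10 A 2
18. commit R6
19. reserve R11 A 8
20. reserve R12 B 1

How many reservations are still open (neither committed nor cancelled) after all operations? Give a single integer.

Answer: 4

Derivation:
Step 1: reserve R1 C 3 -> on_hand[A=42 B=38 C=24] avail[A=42 B=38 C=21] open={R1}
Step 2: reserve R2 C 5 -> on_hand[A=42 B=38 C=24] avail[A=42 B=38 C=16] open={R1,R2}
Step 3: commit R1 -> on_hand[A=42 B=38 C=21] avail[A=42 B=38 C=16] open={R2}
Step 4: cancel R2 -> on_hand[A=42 B=38 C=21] avail[A=42 B=38 C=21] open={}
Step 5: reserve R3 B 5 -> on_hand[A=42 B=38 C=21] avail[A=42 B=33 C=21] open={R3}
Step 6: reserve R4 A 5 -> on_hand[A=42 B=38 C=21] avail[A=37 B=33 C=21] open={R3,R4}
Step 7: reserve R5 C 2 -> on_hand[A=42 B=38 C=21] avail[A=37 B=33 C=19] open={R3,R4,R5}
Step 8: reserve R6 B 8 -> on_hand[A=42 B=38 C=21] avail[A=37 B=25 C=19] open={R3,R4,R5,R6}
Step 9: reserve R7 A 6 -> on_hand[A=42 B=38 C=21] avail[A=31 B=25 C=19] open={R3,R4,R5,R6,R7}
Step 10: reserve R8 A 4 -> on_hand[A=42 B=38 C=21] avail[A=27 B=25 C=19] open={R3,R4,R5,R6,R7,R8}
Step 11: commit R3 -> on_hand[A=42 B=33 C=21] avail[A=27 B=25 C=19] open={R4,R5,R6,R7,R8}
Step 12: reserve R9 A 2 -> on_hand[A=42 B=33 C=21] avail[A=25 B=25 C=19] open={R4,R5,R6,R7,R8,R9}
Step 13: cancel R9 -> on_hand[A=42 B=33 C=21] avail[A=27 B=25 C=19] open={R4,R5,R6,R7,R8}
Step 14: commit R4 -> on_hand[A=37 B=33 C=21] avail[A=27 B=25 C=19] open={R5,R6,R7,R8}
Step 15: commit R8 -> on_hand[A=33 B=33 C=21] avail[A=27 B=25 C=19] open={R5,R6,R7}
Step 16: commit R5 -> on_hand[A=33 B=33 C=19] avail[A=27 B=25 C=19] open={R6,R7}
Step 17: reserve R10 A 2 -> on_hand[A=33 B=33 C=19] avail[A=25 B=25 C=19] open={R10,R6,R7}
Step 18: commit R6 -> on_hand[A=33 B=25 C=19] avail[A=25 B=25 C=19] open={R10,R7}
Step 19: reserve R11 A 8 -> on_hand[A=33 B=25 C=19] avail[A=17 B=25 C=19] open={R10,R11,R7}
Step 20: reserve R12 B 1 -> on_hand[A=33 B=25 C=19] avail[A=17 B=24 C=19] open={R10,R11,R12,R7}
Open reservations: ['R10', 'R11', 'R12', 'R7'] -> 4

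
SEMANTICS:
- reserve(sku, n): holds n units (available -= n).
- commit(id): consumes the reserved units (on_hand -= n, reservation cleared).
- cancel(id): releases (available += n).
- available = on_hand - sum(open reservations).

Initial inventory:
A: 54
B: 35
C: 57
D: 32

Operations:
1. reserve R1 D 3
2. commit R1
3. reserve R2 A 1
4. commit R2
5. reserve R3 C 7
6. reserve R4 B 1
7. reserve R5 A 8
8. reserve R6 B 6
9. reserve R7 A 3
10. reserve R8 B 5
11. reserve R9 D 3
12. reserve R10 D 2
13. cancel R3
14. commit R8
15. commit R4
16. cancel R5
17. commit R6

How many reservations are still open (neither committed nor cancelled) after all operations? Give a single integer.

Step 1: reserve R1 D 3 -> on_hand[A=54 B=35 C=57 D=32] avail[A=54 B=35 C=57 D=29] open={R1}
Step 2: commit R1 -> on_hand[A=54 B=35 C=57 D=29] avail[A=54 B=35 C=57 D=29] open={}
Step 3: reserve R2 A 1 -> on_hand[A=54 B=35 C=57 D=29] avail[A=53 B=35 C=57 D=29] open={R2}
Step 4: commit R2 -> on_hand[A=53 B=35 C=57 D=29] avail[A=53 B=35 C=57 D=29] open={}
Step 5: reserve R3 C 7 -> on_hand[A=53 B=35 C=57 D=29] avail[A=53 B=35 C=50 D=29] open={R3}
Step 6: reserve R4 B 1 -> on_hand[A=53 B=35 C=57 D=29] avail[A=53 B=34 C=50 D=29] open={R3,R4}
Step 7: reserve R5 A 8 -> on_hand[A=53 B=35 C=57 D=29] avail[A=45 B=34 C=50 D=29] open={R3,R4,R5}
Step 8: reserve R6 B 6 -> on_hand[A=53 B=35 C=57 D=29] avail[A=45 B=28 C=50 D=29] open={R3,R4,R5,R6}
Step 9: reserve R7 A 3 -> on_hand[A=53 B=35 C=57 D=29] avail[A=42 B=28 C=50 D=29] open={R3,R4,R5,R6,R7}
Step 10: reserve R8 B 5 -> on_hand[A=53 B=35 C=57 D=29] avail[A=42 B=23 C=50 D=29] open={R3,R4,R5,R6,R7,R8}
Step 11: reserve R9 D 3 -> on_hand[A=53 B=35 C=57 D=29] avail[A=42 B=23 C=50 D=26] open={R3,R4,R5,R6,R7,R8,R9}
Step 12: reserve R10 D 2 -> on_hand[A=53 B=35 C=57 D=29] avail[A=42 B=23 C=50 D=24] open={R10,R3,R4,R5,R6,R7,R8,R9}
Step 13: cancel R3 -> on_hand[A=53 B=35 C=57 D=29] avail[A=42 B=23 C=57 D=24] open={R10,R4,R5,R6,R7,R8,R9}
Step 14: commit R8 -> on_hand[A=53 B=30 C=57 D=29] avail[A=42 B=23 C=57 D=24] open={R10,R4,R5,R6,R7,R9}
Step 15: commit R4 -> on_hand[A=53 B=29 C=57 D=29] avail[A=42 B=23 C=57 D=24] open={R10,R5,R6,R7,R9}
Step 16: cancel R5 -> on_hand[A=53 B=29 C=57 D=29] avail[A=50 B=23 C=57 D=24] open={R10,R6,R7,R9}
Step 17: commit R6 -> on_hand[A=53 B=23 C=57 D=29] avail[A=50 B=23 C=57 D=24] open={R10,R7,R9}
Open reservations: ['R10', 'R7', 'R9'] -> 3

Answer: 3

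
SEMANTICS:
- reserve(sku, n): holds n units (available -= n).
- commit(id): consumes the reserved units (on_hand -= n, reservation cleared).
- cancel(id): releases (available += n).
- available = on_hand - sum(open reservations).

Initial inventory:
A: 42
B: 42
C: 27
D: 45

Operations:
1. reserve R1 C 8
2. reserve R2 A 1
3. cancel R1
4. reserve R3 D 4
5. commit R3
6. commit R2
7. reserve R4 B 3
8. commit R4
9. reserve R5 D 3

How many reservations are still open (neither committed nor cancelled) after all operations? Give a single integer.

Step 1: reserve R1 C 8 -> on_hand[A=42 B=42 C=27 D=45] avail[A=42 B=42 C=19 D=45] open={R1}
Step 2: reserve R2 A 1 -> on_hand[A=42 B=42 C=27 D=45] avail[A=41 B=42 C=19 D=45] open={R1,R2}
Step 3: cancel R1 -> on_hand[A=42 B=42 C=27 D=45] avail[A=41 B=42 C=27 D=45] open={R2}
Step 4: reserve R3 D 4 -> on_hand[A=42 B=42 C=27 D=45] avail[A=41 B=42 C=27 D=41] open={R2,R3}
Step 5: commit R3 -> on_hand[A=42 B=42 C=27 D=41] avail[A=41 B=42 C=27 D=41] open={R2}
Step 6: commit R2 -> on_hand[A=41 B=42 C=27 D=41] avail[A=41 B=42 C=27 D=41] open={}
Step 7: reserve R4 B 3 -> on_hand[A=41 B=42 C=27 D=41] avail[A=41 B=39 C=27 D=41] open={R4}
Step 8: commit R4 -> on_hand[A=41 B=39 C=27 D=41] avail[A=41 B=39 C=27 D=41] open={}
Step 9: reserve R5 D 3 -> on_hand[A=41 B=39 C=27 D=41] avail[A=41 B=39 C=27 D=38] open={R5}
Open reservations: ['R5'] -> 1

Answer: 1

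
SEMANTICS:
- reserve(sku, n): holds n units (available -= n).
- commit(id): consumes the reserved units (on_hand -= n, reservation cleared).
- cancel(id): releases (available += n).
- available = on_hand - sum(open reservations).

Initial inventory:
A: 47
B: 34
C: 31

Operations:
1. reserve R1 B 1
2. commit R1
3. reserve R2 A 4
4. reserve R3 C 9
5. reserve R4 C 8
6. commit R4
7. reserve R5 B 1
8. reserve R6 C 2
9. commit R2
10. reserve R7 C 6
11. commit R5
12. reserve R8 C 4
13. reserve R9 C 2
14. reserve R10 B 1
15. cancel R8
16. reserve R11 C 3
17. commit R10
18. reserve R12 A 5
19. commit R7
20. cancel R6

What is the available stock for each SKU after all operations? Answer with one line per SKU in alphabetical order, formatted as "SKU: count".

Step 1: reserve R1 B 1 -> on_hand[A=47 B=34 C=31] avail[A=47 B=33 C=31] open={R1}
Step 2: commit R1 -> on_hand[A=47 B=33 C=31] avail[A=47 B=33 C=31] open={}
Step 3: reserve R2 A 4 -> on_hand[A=47 B=33 C=31] avail[A=43 B=33 C=31] open={R2}
Step 4: reserve R3 C 9 -> on_hand[A=47 B=33 C=31] avail[A=43 B=33 C=22] open={R2,R3}
Step 5: reserve R4 C 8 -> on_hand[A=47 B=33 C=31] avail[A=43 B=33 C=14] open={R2,R3,R4}
Step 6: commit R4 -> on_hand[A=47 B=33 C=23] avail[A=43 B=33 C=14] open={R2,R3}
Step 7: reserve R5 B 1 -> on_hand[A=47 B=33 C=23] avail[A=43 B=32 C=14] open={R2,R3,R5}
Step 8: reserve R6 C 2 -> on_hand[A=47 B=33 C=23] avail[A=43 B=32 C=12] open={R2,R3,R5,R6}
Step 9: commit R2 -> on_hand[A=43 B=33 C=23] avail[A=43 B=32 C=12] open={R3,R5,R6}
Step 10: reserve R7 C 6 -> on_hand[A=43 B=33 C=23] avail[A=43 B=32 C=6] open={R3,R5,R6,R7}
Step 11: commit R5 -> on_hand[A=43 B=32 C=23] avail[A=43 B=32 C=6] open={R3,R6,R7}
Step 12: reserve R8 C 4 -> on_hand[A=43 B=32 C=23] avail[A=43 B=32 C=2] open={R3,R6,R7,R8}
Step 13: reserve R9 C 2 -> on_hand[A=43 B=32 C=23] avail[A=43 B=32 C=0] open={R3,R6,R7,R8,R9}
Step 14: reserve R10 B 1 -> on_hand[A=43 B=32 C=23] avail[A=43 B=31 C=0] open={R10,R3,R6,R7,R8,R9}
Step 15: cancel R8 -> on_hand[A=43 B=32 C=23] avail[A=43 B=31 C=4] open={R10,R3,R6,R7,R9}
Step 16: reserve R11 C 3 -> on_hand[A=43 B=32 C=23] avail[A=43 B=31 C=1] open={R10,R11,R3,R6,R7,R9}
Step 17: commit R10 -> on_hand[A=43 B=31 C=23] avail[A=43 B=31 C=1] open={R11,R3,R6,R7,R9}
Step 18: reserve R12 A 5 -> on_hand[A=43 B=31 C=23] avail[A=38 B=31 C=1] open={R11,R12,R3,R6,R7,R9}
Step 19: commit R7 -> on_hand[A=43 B=31 C=17] avail[A=38 B=31 C=1] open={R11,R12,R3,R6,R9}
Step 20: cancel R6 -> on_hand[A=43 B=31 C=17] avail[A=38 B=31 C=3] open={R11,R12,R3,R9}

Answer: A: 38
B: 31
C: 3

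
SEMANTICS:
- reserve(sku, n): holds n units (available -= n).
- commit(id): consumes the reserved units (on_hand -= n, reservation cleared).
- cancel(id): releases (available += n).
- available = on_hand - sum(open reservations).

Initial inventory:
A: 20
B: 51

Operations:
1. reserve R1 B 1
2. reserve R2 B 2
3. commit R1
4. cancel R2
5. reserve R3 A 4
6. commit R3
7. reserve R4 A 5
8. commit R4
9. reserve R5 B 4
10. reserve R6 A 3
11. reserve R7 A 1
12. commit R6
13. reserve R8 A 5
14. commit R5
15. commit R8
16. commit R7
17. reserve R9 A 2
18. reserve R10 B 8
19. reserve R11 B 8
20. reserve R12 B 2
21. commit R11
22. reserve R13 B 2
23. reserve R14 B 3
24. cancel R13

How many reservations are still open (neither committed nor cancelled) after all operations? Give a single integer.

Answer: 4

Derivation:
Step 1: reserve R1 B 1 -> on_hand[A=20 B=51] avail[A=20 B=50] open={R1}
Step 2: reserve R2 B 2 -> on_hand[A=20 B=51] avail[A=20 B=48] open={R1,R2}
Step 3: commit R1 -> on_hand[A=20 B=50] avail[A=20 B=48] open={R2}
Step 4: cancel R2 -> on_hand[A=20 B=50] avail[A=20 B=50] open={}
Step 5: reserve R3 A 4 -> on_hand[A=20 B=50] avail[A=16 B=50] open={R3}
Step 6: commit R3 -> on_hand[A=16 B=50] avail[A=16 B=50] open={}
Step 7: reserve R4 A 5 -> on_hand[A=16 B=50] avail[A=11 B=50] open={R4}
Step 8: commit R4 -> on_hand[A=11 B=50] avail[A=11 B=50] open={}
Step 9: reserve R5 B 4 -> on_hand[A=11 B=50] avail[A=11 B=46] open={R5}
Step 10: reserve R6 A 3 -> on_hand[A=11 B=50] avail[A=8 B=46] open={R5,R6}
Step 11: reserve R7 A 1 -> on_hand[A=11 B=50] avail[A=7 B=46] open={R5,R6,R7}
Step 12: commit R6 -> on_hand[A=8 B=50] avail[A=7 B=46] open={R5,R7}
Step 13: reserve R8 A 5 -> on_hand[A=8 B=50] avail[A=2 B=46] open={R5,R7,R8}
Step 14: commit R5 -> on_hand[A=8 B=46] avail[A=2 B=46] open={R7,R8}
Step 15: commit R8 -> on_hand[A=3 B=46] avail[A=2 B=46] open={R7}
Step 16: commit R7 -> on_hand[A=2 B=46] avail[A=2 B=46] open={}
Step 17: reserve R9 A 2 -> on_hand[A=2 B=46] avail[A=0 B=46] open={R9}
Step 18: reserve R10 B 8 -> on_hand[A=2 B=46] avail[A=0 B=38] open={R10,R9}
Step 19: reserve R11 B 8 -> on_hand[A=2 B=46] avail[A=0 B=30] open={R10,R11,R9}
Step 20: reserve R12 B 2 -> on_hand[A=2 B=46] avail[A=0 B=28] open={R10,R11,R12,R9}
Step 21: commit R11 -> on_hand[A=2 B=38] avail[A=0 B=28] open={R10,R12,R9}
Step 22: reserve R13 B 2 -> on_hand[A=2 B=38] avail[A=0 B=26] open={R10,R12,R13,R9}
Step 23: reserve R14 B 3 -> on_hand[A=2 B=38] avail[A=0 B=23] open={R10,R12,R13,R14,R9}
Step 24: cancel R13 -> on_hand[A=2 B=38] avail[A=0 B=25] open={R10,R12,R14,R9}
Open reservations: ['R10', 'R12', 'R14', 'R9'] -> 4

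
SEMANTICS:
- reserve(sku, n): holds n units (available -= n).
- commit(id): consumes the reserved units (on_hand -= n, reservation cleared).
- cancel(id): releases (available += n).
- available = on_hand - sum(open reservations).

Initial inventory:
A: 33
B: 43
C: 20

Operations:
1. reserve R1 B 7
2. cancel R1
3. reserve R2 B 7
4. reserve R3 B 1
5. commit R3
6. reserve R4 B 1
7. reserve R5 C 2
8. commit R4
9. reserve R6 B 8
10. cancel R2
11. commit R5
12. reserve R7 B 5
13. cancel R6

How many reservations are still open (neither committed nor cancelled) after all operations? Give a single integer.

Step 1: reserve R1 B 7 -> on_hand[A=33 B=43 C=20] avail[A=33 B=36 C=20] open={R1}
Step 2: cancel R1 -> on_hand[A=33 B=43 C=20] avail[A=33 B=43 C=20] open={}
Step 3: reserve R2 B 7 -> on_hand[A=33 B=43 C=20] avail[A=33 B=36 C=20] open={R2}
Step 4: reserve R3 B 1 -> on_hand[A=33 B=43 C=20] avail[A=33 B=35 C=20] open={R2,R3}
Step 5: commit R3 -> on_hand[A=33 B=42 C=20] avail[A=33 B=35 C=20] open={R2}
Step 6: reserve R4 B 1 -> on_hand[A=33 B=42 C=20] avail[A=33 B=34 C=20] open={R2,R4}
Step 7: reserve R5 C 2 -> on_hand[A=33 B=42 C=20] avail[A=33 B=34 C=18] open={R2,R4,R5}
Step 8: commit R4 -> on_hand[A=33 B=41 C=20] avail[A=33 B=34 C=18] open={R2,R5}
Step 9: reserve R6 B 8 -> on_hand[A=33 B=41 C=20] avail[A=33 B=26 C=18] open={R2,R5,R6}
Step 10: cancel R2 -> on_hand[A=33 B=41 C=20] avail[A=33 B=33 C=18] open={R5,R6}
Step 11: commit R5 -> on_hand[A=33 B=41 C=18] avail[A=33 B=33 C=18] open={R6}
Step 12: reserve R7 B 5 -> on_hand[A=33 B=41 C=18] avail[A=33 B=28 C=18] open={R6,R7}
Step 13: cancel R6 -> on_hand[A=33 B=41 C=18] avail[A=33 B=36 C=18] open={R7}
Open reservations: ['R7'] -> 1

Answer: 1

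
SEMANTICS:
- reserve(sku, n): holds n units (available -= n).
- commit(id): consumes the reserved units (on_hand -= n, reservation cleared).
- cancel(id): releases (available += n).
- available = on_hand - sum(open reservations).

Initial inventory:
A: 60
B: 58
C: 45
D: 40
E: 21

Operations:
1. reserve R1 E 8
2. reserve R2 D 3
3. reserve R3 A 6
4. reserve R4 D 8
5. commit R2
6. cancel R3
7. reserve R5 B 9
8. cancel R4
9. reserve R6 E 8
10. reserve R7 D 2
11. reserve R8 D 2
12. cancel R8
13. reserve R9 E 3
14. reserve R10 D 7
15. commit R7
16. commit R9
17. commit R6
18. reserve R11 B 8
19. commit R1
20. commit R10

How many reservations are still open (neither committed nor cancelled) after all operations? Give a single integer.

Answer: 2

Derivation:
Step 1: reserve R1 E 8 -> on_hand[A=60 B=58 C=45 D=40 E=21] avail[A=60 B=58 C=45 D=40 E=13] open={R1}
Step 2: reserve R2 D 3 -> on_hand[A=60 B=58 C=45 D=40 E=21] avail[A=60 B=58 C=45 D=37 E=13] open={R1,R2}
Step 3: reserve R3 A 6 -> on_hand[A=60 B=58 C=45 D=40 E=21] avail[A=54 B=58 C=45 D=37 E=13] open={R1,R2,R3}
Step 4: reserve R4 D 8 -> on_hand[A=60 B=58 C=45 D=40 E=21] avail[A=54 B=58 C=45 D=29 E=13] open={R1,R2,R3,R4}
Step 5: commit R2 -> on_hand[A=60 B=58 C=45 D=37 E=21] avail[A=54 B=58 C=45 D=29 E=13] open={R1,R3,R4}
Step 6: cancel R3 -> on_hand[A=60 B=58 C=45 D=37 E=21] avail[A=60 B=58 C=45 D=29 E=13] open={R1,R4}
Step 7: reserve R5 B 9 -> on_hand[A=60 B=58 C=45 D=37 E=21] avail[A=60 B=49 C=45 D=29 E=13] open={R1,R4,R5}
Step 8: cancel R4 -> on_hand[A=60 B=58 C=45 D=37 E=21] avail[A=60 B=49 C=45 D=37 E=13] open={R1,R5}
Step 9: reserve R6 E 8 -> on_hand[A=60 B=58 C=45 D=37 E=21] avail[A=60 B=49 C=45 D=37 E=5] open={R1,R5,R6}
Step 10: reserve R7 D 2 -> on_hand[A=60 B=58 C=45 D=37 E=21] avail[A=60 B=49 C=45 D=35 E=5] open={R1,R5,R6,R7}
Step 11: reserve R8 D 2 -> on_hand[A=60 B=58 C=45 D=37 E=21] avail[A=60 B=49 C=45 D=33 E=5] open={R1,R5,R6,R7,R8}
Step 12: cancel R8 -> on_hand[A=60 B=58 C=45 D=37 E=21] avail[A=60 B=49 C=45 D=35 E=5] open={R1,R5,R6,R7}
Step 13: reserve R9 E 3 -> on_hand[A=60 B=58 C=45 D=37 E=21] avail[A=60 B=49 C=45 D=35 E=2] open={R1,R5,R6,R7,R9}
Step 14: reserve R10 D 7 -> on_hand[A=60 B=58 C=45 D=37 E=21] avail[A=60 B=49 C=45 D=28 E=2] open={R1,R10,R5,R6,R7,R9}
Step 15: commit R7 -> on_hand[A=60 B=58 C=45 D=35 E=21] avail[A=60 B=49 C=45 D=28 E=2] open={R1,R10,R5,R6,R9}
Step 16: commit R9 -> on_hand[A=60 B=58 C=45 D=35 E=18] avail[A=60 B=49 C=45 D=28 E=2] open={R1,R10,R5,R6}
Step 17: commit R6 -> on_hand[A=60 B=58 C=45 D=35 E=10] avail[A=60 B=49 C=45 D=28 E=2] open={R1,R10,R5}
Step 18: reserve R11 B 8 -> on_hand[A=60 B=58 C=45 D=35 E=10] avail[A=60 B=41 C=45 D=28 E=2] open={R1,R10,R11,R5}
Step 19: commit R1 -> on_hand[A=60 B=58 C=45 D=35 E=2] avail[A=60 B=41 C=45 D=28 E=2] open={R10,R11,R5}
Step 20: commit R10 -> on_hand[A=60 B=58 C=45 D=28 E=2] avail[A=60 B=41 C=45 D=28 E=2] open={R11,R5}
Open reservations: ['R11', 'R5'] -> 2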